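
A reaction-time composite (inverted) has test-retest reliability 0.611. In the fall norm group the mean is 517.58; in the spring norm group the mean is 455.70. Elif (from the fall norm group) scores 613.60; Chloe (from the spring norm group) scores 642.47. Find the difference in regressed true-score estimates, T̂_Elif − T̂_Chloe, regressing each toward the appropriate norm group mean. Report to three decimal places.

6.432

T̂_Elif = 0.611(613.60) + 0.389(517.58) = 576.24822
T̂_Chloe = 0.611(642.47) + 0.389(455.70) = 569.81647
Difference = 576.24822 − 569.81647 = 6.43175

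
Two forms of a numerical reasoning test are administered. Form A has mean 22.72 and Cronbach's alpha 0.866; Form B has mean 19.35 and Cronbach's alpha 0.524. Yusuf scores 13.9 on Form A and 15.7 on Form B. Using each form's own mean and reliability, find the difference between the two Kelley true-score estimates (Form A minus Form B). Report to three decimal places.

-2.356

T̂_A = 0.866(13.9) + 0.134(22.72) = 15.08188
T̂_B = 0.524(15.7) + 0.476(19.35) = 17.43740
T̂_A − T̂_B = -2.35552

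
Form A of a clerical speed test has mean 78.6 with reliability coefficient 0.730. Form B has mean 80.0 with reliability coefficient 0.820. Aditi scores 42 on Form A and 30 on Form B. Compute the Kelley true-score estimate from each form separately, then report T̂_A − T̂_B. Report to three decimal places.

T̂_A = 0.730(42) + 0.270(78.6) = 51.88200
T̂_B = 0.820(30) + 0.180(80.0) = 39.00000
T̂_A − T̂_B = 12.88200

12.882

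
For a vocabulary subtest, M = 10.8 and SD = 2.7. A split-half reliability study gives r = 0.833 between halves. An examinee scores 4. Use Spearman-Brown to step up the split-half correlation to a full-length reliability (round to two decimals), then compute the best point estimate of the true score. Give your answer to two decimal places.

Spearman-Brown: ρ = 2r/(1 + r) = 2(0.833)/(1 + 0.833) = 1.6660/1.833 = 0.9089 → 0.91
T̂ = 0.91(4) + 0.09(10.8) = 3.64 + 0.972 = 4.612 → 4.61

4.61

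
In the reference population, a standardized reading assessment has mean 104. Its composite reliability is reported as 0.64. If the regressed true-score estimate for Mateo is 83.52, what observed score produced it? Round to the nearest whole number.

T̂ = ρX + (1 − ρ)μ  ⇒  X = (T̂ − (1 − ρ)μ) / ρ
X = (83.52 − 0.36 × 104) / 0.64 = (83.52 − 37.44) / 0.64 = 46.08 / 0.64 = 72.00

72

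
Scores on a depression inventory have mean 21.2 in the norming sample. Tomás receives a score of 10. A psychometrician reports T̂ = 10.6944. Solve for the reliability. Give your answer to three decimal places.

T̂ = ρX + (1 − ρ)μ  ⇒  T̂ − μ = ρ(X − μ)
ρ = (T̂ − μ)/(X − μ) = (10.6944 − 21.2) / (10 − 21.2) = -10.5056 / -11.2 = 0.93800

0.938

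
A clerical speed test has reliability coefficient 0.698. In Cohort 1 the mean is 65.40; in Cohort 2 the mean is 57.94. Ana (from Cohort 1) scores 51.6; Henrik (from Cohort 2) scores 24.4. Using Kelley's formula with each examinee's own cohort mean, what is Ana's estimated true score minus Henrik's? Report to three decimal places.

T̂_Ana = 0.698(51.6) + 0.302(65.40) = 55.76760
T̂_Henrik = 0.698(24.4) + 0.302(57.94) = 34.52908
Difference = 55.76760 − 34.52908 = 21.23852

21.239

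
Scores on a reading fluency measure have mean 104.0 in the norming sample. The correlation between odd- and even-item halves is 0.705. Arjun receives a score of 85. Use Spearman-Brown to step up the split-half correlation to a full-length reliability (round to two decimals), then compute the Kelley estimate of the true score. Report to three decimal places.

88.230

Spearman-Brown: ρ = 2r/(1 + r) = 2(0.705)/(1 + 0.705) = 1.4100/1.705 = 0.8270 → 0.83
Regress the observed score toward the mean by the unreliability: T̂ = 0.83·85 + 0.17·104.0 = 70.55 + 17.680 = 88.2300.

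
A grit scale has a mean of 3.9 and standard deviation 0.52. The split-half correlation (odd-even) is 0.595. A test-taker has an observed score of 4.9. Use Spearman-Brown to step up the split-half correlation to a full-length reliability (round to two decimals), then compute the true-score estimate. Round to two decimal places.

4.65

Spearman-Brown: ρ = 2r/(1 + r) = 2(0.595)/(1 + 0.595) = 1.1900/1.595 = 0.7461 → 0.75
T̂ = 0.75(4.9) + 0.25(3.9) = 3.675 + 0.975 = 4.650 → 4.65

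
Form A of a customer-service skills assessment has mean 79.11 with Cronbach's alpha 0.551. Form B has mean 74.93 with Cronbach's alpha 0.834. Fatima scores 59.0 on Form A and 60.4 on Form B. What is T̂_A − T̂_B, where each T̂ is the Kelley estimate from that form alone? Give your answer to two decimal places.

T̂_A = 0.551(59.0) + 0.449(79.11) = 68.0294
T̂_B = 0.834(60.4) + 0.166(74.93) = 62.8120
T̂_A − T̂_B = 5.2174

5.22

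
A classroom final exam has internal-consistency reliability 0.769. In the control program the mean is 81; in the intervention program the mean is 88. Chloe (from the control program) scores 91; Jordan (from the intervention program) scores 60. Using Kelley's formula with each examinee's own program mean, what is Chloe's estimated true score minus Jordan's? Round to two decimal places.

T̂_Chloe = 0.769(91) + 0.231(81) = 88.6900
T̂_Jordan = 0.769(60) + 0.231(88) = 66.4680
Difference = 88.6900 − 66.4680 = 22.2220

22.22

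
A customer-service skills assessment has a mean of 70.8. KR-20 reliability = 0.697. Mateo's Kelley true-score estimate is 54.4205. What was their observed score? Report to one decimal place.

T̂ = ρX + (1 − ρ)μ  ⇒  X = (T̂ − (1 − ρ)μ) / ρ
X = (54.4205 − 0.303 × 70.8) / 0.697 = (54.4205 − 21.4524) / 0.697 = 32.9681 / 0.697 = 47.300

47.3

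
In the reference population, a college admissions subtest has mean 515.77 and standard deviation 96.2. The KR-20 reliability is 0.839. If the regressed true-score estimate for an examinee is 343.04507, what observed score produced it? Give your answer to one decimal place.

309.9

T̂ = ρX + (1 − ρ)μ  ⇒  X = (T̂ − (1 − ρ)μ) / ρ
X = (343.04507 − 0.161 × 515.77) / 0.839 = (343.04507 − 83.03897) / 0.839 = 260.00610 / 0.839 = 309.900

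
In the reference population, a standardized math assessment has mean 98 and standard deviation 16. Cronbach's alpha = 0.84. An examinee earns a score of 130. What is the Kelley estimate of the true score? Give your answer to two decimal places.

Regress the observed score toward the mean by the unreliability: T̂ = 0.84·130 + 0.16·98 = 109.20 + 15.68 = 124.880.

124.88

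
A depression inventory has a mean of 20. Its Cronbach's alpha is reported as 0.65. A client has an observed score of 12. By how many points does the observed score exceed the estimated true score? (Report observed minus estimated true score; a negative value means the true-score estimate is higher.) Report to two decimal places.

-2.80

T̂ = ρX + (1 − ρ)μ
  = 0.65 × 12 + 0.35 × 20
  = 7.80 + 7.00
  = 14.8000
  ≈ 14.800
X − T̂ = 12 − 14.800 = -2.800 → -2.80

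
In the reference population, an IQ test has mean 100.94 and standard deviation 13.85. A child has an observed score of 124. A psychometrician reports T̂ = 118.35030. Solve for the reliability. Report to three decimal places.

T̂ = ρX + (1 − ρ)μ  ⇒  T̂ − μ = ρ(X − μ)
ρ = (T̂ − μ)/(X − μ) = (118.35030 − 100.94) / (124 − 100.94) = 17.41030 / 23.06 = 0.75500

0.755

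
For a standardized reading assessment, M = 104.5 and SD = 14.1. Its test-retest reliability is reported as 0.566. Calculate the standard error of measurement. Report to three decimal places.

SEM = SD · √(1 − ρ) = 14.1 × √0.434 = 14.1 × 0.6588 = 9.2889

9.289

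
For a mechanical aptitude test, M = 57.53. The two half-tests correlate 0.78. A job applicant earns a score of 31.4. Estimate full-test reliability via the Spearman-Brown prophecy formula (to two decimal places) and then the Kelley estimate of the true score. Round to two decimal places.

Spearman-Brown: ρ = 2r/(1 + r) = 2(0.78)/(1 + 0.78) = 1.560/1.78 = 0.8764 → 0.88
Kelley's formula gives T̂ = 0.88·31.4 + 0.12·57.53 = 27.632 + 6.9036 = 34.536.

34.54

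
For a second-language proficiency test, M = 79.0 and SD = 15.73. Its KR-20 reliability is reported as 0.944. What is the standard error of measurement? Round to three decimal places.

3.722

SEM = SD · √(1 − ρ) = 15.73 × √0.056 = 15.73 × 0.2366 = 3.7224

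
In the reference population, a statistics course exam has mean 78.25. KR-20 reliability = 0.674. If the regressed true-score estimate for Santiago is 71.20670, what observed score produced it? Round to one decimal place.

T̂ = ρX + (1 − ρ)μ  ⇒  X = (T̂ − (1 − ρ)μ) / ρ
X = (71.20670 − 0.326 × 78.25) / 0.674 = (71.20670 − 25.50950) / 0.674 = 45.69720 / 0.674 = 67.800

67.8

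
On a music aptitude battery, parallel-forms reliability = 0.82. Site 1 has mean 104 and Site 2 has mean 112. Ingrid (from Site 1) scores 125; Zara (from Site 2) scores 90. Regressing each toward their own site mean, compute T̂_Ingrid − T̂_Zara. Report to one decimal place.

27.3

T̂_Ingrid = 0.82(125) + 0.18(104) = 121.220
T̂_Zara = 0.82(90) + 0.18(112) = 93.960
Difference = 121.220 − 93.960 = 27.260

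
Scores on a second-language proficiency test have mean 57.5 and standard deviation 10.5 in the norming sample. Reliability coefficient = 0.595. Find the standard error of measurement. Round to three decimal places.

6.682

SEM = SD · √(1 − ρ) = 10.5 × √0.405 = 10.5 × 0.6364 = 6.6822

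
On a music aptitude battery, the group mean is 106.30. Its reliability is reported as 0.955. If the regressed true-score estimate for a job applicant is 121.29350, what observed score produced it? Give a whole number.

T̂ = ρX + (1 − ρ)μ  ⇒  X = (T̂ − (1 − ρ)μ) / ρ
X = (121.29350 − 0.045 × 106.30) / 0.955 = (121.29350 − 4.78350) / 0.955 = 116.51000 / 0.955 = 122.00

122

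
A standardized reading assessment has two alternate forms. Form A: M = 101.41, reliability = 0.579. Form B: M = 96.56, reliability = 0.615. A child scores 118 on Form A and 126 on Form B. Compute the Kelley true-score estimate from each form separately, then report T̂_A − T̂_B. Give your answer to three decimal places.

-3.650

T̂_A = 0.579(118) + 0.421(101.41) = 111.01561
T̂_B = 0.615(126) + 0.385(96.56) = 114.66560
T̂_A − T̂_B = -3.64999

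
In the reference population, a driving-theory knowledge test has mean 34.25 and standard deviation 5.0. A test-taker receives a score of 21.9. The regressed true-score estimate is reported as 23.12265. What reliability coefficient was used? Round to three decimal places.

0.901

T̂ = ρX + (1 − ρ)μ  ⇒  T̂ − μ = ρ(X − μ)
ρ = (T̂ − μ)/(X − μ) = (23.12265 − 34.25) / (21.9 − 34.25) = -11.12735 / -12.35 = 0.90100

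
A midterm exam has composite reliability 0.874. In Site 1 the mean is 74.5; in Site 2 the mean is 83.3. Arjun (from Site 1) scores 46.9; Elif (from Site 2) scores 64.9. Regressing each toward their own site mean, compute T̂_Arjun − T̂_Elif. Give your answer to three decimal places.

-16.841

T̂_Arjun = 0.874(46.9) + 0.126(74.5) = 50.37760
T̂_Elif = 0.874(64.9) + 0.126(83.3) = 67.21840
Difference = 50.37760 − 67.21840 = -16.84080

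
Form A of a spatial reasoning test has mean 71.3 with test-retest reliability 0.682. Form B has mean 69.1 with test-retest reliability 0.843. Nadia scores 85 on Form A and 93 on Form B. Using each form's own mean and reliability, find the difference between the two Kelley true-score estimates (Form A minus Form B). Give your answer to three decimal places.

T̂_A = 0.682(85) + 0.318(71.3) = 80.64340
T̂_B = 0.843(93) + 0.157(69.1) = 89.24770
T̂_A − T̂_B = -8.60430

-8.604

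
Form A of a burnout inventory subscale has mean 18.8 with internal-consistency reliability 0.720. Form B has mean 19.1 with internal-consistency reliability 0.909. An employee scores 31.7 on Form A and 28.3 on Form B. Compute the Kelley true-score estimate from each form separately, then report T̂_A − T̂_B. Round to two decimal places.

0.63

T̂_A = 0.720(31.7) + 0.280(18.8) = 28.0880
T̂_B = 0.909(28.3) + 0.091(19.1) = 27.4628
T̂_A − T̂_B = 0.6252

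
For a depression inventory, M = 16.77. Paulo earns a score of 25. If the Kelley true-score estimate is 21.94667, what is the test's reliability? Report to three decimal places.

T̂ = ρX + (1 − ρ)μ  ⇒  T̂ − μ = ρ(X − μ)
ρ = (T̂ − μ)/(X − μ) = (21.94667 − 16.77) / (25 − 16.77) = 5.17667 / 8.23 = 0.62900

0.629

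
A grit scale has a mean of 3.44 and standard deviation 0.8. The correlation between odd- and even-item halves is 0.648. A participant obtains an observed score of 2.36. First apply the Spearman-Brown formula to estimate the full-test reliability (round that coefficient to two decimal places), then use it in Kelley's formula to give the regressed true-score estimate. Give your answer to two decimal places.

Spearman-Brown: ρ = 2r/(1 + r) = 2(0.648)/(1 + 0.648) = 1.2960/1.648 = 0.7864 → 0.79
Kelley's formula gives T̂ = 0.79·2.36 + 0.21·3.44 = 1.8644 + 0.7224 = 2.587.

2.59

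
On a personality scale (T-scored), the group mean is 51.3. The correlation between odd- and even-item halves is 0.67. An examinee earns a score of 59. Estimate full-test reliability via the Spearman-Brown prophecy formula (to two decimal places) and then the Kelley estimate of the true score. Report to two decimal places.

Spearman-Brown: ρ = 2r/(1 + r) = 2(0.67)/(1 + 0.67) = 1.340/1.67 = 0.8024 → 0.80
Weight the observed score by reliability and the mean by (1 − reliability): T̂ = 0.80·59 + 0.20·51.3 = 47.20 + 10.260 = 57.460.

57.46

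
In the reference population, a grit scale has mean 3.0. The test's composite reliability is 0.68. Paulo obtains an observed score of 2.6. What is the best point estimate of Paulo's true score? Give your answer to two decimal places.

Weight the observed score by reliability and the mean by (1 − reliability): T̂ = 0.68·2.6 + 0.32·3.0 = 1.768 + 0.960 = 2.728.

2.73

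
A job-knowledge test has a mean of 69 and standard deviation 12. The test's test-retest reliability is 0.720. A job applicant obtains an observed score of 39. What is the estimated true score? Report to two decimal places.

47.40

Kelley's formula gives T̂ = 0.720·39 + 0.280·69 = 28.080 + 19.320 = 47.400.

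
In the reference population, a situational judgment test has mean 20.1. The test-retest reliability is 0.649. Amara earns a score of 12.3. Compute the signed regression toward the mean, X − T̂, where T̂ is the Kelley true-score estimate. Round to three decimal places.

T̂ = 0.649(12.3) + 0.351(20.1) = 7.9827 + 7.0551 = 15.03780 → 15.0378
X − T̂ = 12.3 − 15.0378 = -2.7378 → -2.738

-2.738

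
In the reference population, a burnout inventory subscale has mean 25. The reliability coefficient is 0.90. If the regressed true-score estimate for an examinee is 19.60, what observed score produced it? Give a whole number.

19

T̂ = ρX + (1 − ρ)μ  ⇒  X = (T̂ − (1 − ρ)μ) / ρ
X = (19.60 − 0.10 × 25) / 0.90 = (19.60 − 2.50) / 0.90 = 17.10 / 0.90 = 19.00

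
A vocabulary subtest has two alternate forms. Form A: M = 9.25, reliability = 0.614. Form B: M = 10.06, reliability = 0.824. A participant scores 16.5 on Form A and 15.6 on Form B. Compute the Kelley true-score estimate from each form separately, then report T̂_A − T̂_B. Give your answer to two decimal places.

-0.92

T̂_A = 0.614(16.5) + 0.386(9.25) = 13.7015
T̂_B = 0.824(15.6) + 0.176(10.06) = 14.6250
T̂_A − T̂_B = -0.9235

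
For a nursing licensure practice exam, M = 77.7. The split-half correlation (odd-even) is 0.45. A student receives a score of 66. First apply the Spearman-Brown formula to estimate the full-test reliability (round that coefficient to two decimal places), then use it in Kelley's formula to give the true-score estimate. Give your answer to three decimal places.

70.446

Spearman-Brown: ρ = 2r/(1 + r) = 2(0.45)/(1 + 0.45) = 0.900/1.45 = 0.6207 → 0.62
Regress the observed score toward the mean by the unreliability: T̂ = 0.62·66 + 0.38·77.7 = 40.92 + 29.526 = 70.4460.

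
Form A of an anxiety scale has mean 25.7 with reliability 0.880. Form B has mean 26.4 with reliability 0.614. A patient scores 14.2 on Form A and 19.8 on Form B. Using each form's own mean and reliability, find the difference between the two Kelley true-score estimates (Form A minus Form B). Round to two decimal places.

-6.77

T̂_A = 0.880(14.2) + 0.120(25.7) = 15.5800
T̂_B = 0.614(19.8) + 0.386(26.4) = 22.3476
T̂_A − T̂_B = -6.7676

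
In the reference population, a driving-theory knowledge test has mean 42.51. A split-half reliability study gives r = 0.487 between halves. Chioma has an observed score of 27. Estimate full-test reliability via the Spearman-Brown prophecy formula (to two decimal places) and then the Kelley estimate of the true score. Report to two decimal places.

32.27

Spearman-Brown: ρ = 2r/(1 + r) = 2(0.487)/(1 + 0.487) = 0.9740/1.487 = 0.6550 → 0.66
Regress the observed score toward the mean by the unreliability: T̂ = 0.66·27 + 0.34·42.51 = 17.82 + 14.4534 = 32.273.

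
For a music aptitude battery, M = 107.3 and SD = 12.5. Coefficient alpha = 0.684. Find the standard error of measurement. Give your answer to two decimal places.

7.03

SEM = SD · √(1 − ρ) = 12.5 × √0.316 = 12.5 × 0.5621 = 7.027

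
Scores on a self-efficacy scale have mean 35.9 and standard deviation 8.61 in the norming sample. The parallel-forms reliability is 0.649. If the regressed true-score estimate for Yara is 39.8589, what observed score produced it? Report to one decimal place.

42.0

T̂ = ρX + (1 − ρ)μ  ⇒  X = (T̂ − (1 − ρ)μ) / ρ
X = (39.8589 − 0.351 × 35.9) / 0.649 = (39.8589 − 12.6009) / 0.649 = 27.2580 / 0.649 = 42.000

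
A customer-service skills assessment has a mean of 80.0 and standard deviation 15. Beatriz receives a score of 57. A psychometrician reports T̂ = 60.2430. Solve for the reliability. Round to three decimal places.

T̂ = ρX + (1 − ρ)μ  ⇒  T̂ − μ = ρ(X − μ)
ρ = (T̂ − μ)/(X − μ) = (60.2430 − 80.0) / (57 − 80.0) = -19.7570 / -23.0 = 0.85900

0.859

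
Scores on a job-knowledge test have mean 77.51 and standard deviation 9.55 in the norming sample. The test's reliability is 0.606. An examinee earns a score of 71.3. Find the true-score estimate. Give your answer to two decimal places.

73.75

Regress the observed score toward the mean by the unreliability: T̂ = 0.606·71.3 + 0.394·77.51 = 43.2078 + 30.53894 = 73.747.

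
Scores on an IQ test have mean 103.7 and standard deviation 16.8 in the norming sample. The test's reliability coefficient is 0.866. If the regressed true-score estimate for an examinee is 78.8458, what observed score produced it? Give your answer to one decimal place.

T̂ = ρX + (1 − ρ)μ  ⇒  X = (T̂ − (1 − ρ)μ) / ρ
X = (78.8458 − 0.134 × 103.7) / 0.866 = (78.8458 − 13.8958) / 0.866 = 64.9500 / 0.866 = 75.000

75.0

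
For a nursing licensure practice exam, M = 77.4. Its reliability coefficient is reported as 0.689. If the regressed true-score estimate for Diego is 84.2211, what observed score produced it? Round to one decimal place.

87.3

T̂ = ρX + (1 − ρ)μ  ⇒  X = (T̂ − (1 − ρ)μ) / ρ
X = (84.2211 − 0.311 × 77.4) / 0.689 = (84.2211 − 24.0714) / 0.689 = 60.1497 / 0.689 = 87.300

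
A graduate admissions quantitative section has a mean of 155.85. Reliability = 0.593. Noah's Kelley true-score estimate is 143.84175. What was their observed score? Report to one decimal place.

135.6

T̂ = ρX + (1 − ρ)μ  ⇒  X = (T̂ − (1 − ρ)μ) / ρ
X = (143.84175 − 0.407 × 155.85) / 0.593 = (143.84175 − 63.43095) / 0.593 = 80.41080 / 0.593 = 135.600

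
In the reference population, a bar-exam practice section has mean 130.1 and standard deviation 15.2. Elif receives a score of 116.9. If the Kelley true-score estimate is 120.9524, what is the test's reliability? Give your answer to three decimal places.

T̂ = ρX + (1 − ρ)μ  ⇒  T̂ − μ = ρ(X − μ)
ρ = (T̂ − μ)/(X − μ) = (120.9524 − 130.1) / (116.9 − 130.1) = -9.1476 / -13.2 = 0.69300

0.693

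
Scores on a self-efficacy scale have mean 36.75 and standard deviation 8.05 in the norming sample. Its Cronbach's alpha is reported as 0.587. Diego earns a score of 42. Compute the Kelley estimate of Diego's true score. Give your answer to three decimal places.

39.832

Weight the observed score by reliability and the mean by (1 − reliability): T̂ = 0.587·42 + 0.413·36.75 = 24.654 + 15.17775 = 39.8317.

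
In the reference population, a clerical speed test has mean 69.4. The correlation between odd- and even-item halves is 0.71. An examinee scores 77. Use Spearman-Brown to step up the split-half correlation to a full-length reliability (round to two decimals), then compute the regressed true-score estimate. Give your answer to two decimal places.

75.71

Spearman-Brown: ρ = 2r/(1 + r) = 2(0.71)/(1 + 0.71) = 1.420/1.71 = 0.8304 → 0.83
Regress the observed score toward the mean by the unreliability: T̂ = 0.83·77 + 0.17·69.4 = 63.91 + 11.798 = 75.708.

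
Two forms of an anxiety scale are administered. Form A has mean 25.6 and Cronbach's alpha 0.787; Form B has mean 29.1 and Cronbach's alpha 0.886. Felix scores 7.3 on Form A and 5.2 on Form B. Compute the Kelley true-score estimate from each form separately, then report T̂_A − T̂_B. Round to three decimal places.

3.273

T̂_A = 0.787(7.3) + 0.213(25.6) = 11.19790
T̂_B = 0.886(5.2) + 0.114(29.1) = 7.92460
T̂_A − T̂_B = 3.27330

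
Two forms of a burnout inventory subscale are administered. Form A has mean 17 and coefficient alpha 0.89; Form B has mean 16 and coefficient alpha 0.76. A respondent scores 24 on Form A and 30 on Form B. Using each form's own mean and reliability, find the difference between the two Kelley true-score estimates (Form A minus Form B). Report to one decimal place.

-3.4

T̂_A = 0.89(24) + 0.11(17) = 23.230
T̂_B = 0.76(30) + 0.24(16) = 26.640
T̂_A − T̂_B = -3.410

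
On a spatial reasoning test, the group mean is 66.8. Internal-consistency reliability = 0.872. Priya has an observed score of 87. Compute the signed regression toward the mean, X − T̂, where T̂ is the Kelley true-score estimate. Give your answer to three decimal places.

2.586

T̂ = 0.872(87) + 0.128(66.8) = 75.864 + 8.5504 = 84.41440 → 84.4144
X − T̂ = 87 − 84.4144 = 2.5856 → 2.586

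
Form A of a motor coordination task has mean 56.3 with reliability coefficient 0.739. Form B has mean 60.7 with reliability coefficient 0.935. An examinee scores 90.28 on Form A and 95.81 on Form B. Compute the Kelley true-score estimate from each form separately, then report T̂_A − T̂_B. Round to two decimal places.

-12.12

T̂_A = 0.739(90.28) + 0.261(56.3) = 81.4112
T̂_B = 0.935(95.81) + 0.065(60.7) = 93.5279
T̂_A − T̂_B = -12.1166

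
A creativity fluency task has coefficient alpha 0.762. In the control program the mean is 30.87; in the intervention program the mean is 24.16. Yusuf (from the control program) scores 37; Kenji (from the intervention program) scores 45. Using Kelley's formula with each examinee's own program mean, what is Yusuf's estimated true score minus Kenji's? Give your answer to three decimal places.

-4.499

T̂_Yusuf = 0.762(37) + 0.238(30.87) = 35.54106
T̂_Kenji = 0.762(45) + 0.238(24.16) = 40.04008
Difference = 35.54106 − 40.04008 = -4.49902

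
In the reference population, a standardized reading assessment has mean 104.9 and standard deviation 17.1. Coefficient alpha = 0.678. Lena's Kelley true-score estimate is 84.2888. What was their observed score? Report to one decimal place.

74.5

T̂ = ρX + (1 − ρ)μ  ⇒  X = (T̂ − (1 − ρ)μ) / ρ
X = (84.2888 − 0.322 × 104.9) / 0.678 = (84.2888 − 33.7778) / 0.678 = 50.5110 / 0.678 = 74.500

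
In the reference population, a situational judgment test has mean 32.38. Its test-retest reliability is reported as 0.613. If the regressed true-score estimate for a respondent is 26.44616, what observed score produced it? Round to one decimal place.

T̂ = ρX + (1 − ρ)μ  ⇒  X = (T̂ − (1 − ρ)μ) / ρ
X = (26.44616 − 0.387 × 32.38) / 0.613 = (26.44616 − 12.53106) / 0.613 = 13.91510 / 0.613 = 22.700

22.7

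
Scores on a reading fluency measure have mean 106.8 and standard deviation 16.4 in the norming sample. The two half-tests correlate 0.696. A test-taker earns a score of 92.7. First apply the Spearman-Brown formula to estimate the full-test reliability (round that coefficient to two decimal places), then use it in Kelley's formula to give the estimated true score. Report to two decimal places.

95.24

Spearman-Brown: ρ = 2r/(1 + r) = 2(0.696)/(1 + 0.696) = 1.3920/1.696 = 0.8208 → 0.82
T̂ = 0.82(92.7) + 0.18(106.8) = 76.014 + 19.224 = 95.238 → 95.24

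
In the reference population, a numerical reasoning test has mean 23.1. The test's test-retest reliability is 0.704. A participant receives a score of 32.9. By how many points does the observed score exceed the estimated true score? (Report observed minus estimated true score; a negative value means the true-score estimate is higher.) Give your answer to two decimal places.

2.90

T̂ = ρX + (1 − ρ)μ
  = 0.704 × 32.9 + 0.296 × 23.1
  = 23.1616 + 6.8376
  = 29.9992
  ≈ 29.999
X − T̂ = 32.9 − 29.999 = 2.901 → 2.90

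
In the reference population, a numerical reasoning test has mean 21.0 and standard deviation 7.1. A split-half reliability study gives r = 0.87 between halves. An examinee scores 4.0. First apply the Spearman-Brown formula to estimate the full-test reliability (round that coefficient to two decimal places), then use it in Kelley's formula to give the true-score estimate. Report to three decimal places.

Spearman-Brown: ρ = 2r/(1 + r) = 2(0.87)/(1 + 0.87) = 1.740/1.87 = 0.9305 → 0.93
T̂ = ρX + (1 − ρ)μ
  = 0.93 × 4.0 + 0.07 × 21.0
  = 3.720 + 1.470
  = 5.1900
  ≈ 5.190

5.190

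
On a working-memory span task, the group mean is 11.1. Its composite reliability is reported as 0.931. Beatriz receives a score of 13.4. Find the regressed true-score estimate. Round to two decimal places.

Weight the observed score by reliability and the mean by (1 − reliability): T̂ = 0.931·13.4 + 0.069·11.1 = 12.4754 + 0.7659 = 13.241.

13.24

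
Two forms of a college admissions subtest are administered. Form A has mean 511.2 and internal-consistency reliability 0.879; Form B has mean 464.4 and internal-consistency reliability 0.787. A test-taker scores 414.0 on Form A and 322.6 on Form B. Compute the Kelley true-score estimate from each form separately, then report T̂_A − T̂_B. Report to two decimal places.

T̂_A = 0.879(414.0) + 0.121(511.2) = 425.7612
T̂_B = 0.787(322.6) + 0.213(464.4) = 352.8034
T̂_A − T̂_B = 72.9578

72.96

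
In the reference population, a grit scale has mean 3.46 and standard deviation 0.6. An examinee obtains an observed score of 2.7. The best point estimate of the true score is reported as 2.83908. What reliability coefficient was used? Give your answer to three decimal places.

T̂ = ρX + (1 − ρ)μ  ⇒  T̂ − μ = ρ(X − μ)
ρ = (T̂ − μ)/(X − μ) = (2.83908 − 3.46) / (2.7 − 3.46) = -0.62092 / -0.76 = 0.81700

0.817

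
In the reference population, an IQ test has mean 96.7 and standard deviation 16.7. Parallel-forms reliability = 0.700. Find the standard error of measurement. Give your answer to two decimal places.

9.15

SEM = SD · √(1 − ρ) = 16.7 × √0.300 = 16.7 × 0.5477 = 9.147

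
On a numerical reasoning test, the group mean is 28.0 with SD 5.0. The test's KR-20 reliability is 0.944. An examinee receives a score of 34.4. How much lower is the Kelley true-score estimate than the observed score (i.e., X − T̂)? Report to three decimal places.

0.358

T̂ = ρX + (1 − ρ)μ
  = 0.944 × 34.4 + 0.056 × 28.0
  = 32.4736 + 1.5680
  = 34.04160
  ≈ 34.0416
X − T̂ = 34.4 − 34.0416 = 0.3584 → 0.358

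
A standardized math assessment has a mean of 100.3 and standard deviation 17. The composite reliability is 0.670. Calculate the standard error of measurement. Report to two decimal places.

SEM = SD · √(1 − ρ) = 17 × √0.330 = 17 × 0.5745 = 9.766

9.77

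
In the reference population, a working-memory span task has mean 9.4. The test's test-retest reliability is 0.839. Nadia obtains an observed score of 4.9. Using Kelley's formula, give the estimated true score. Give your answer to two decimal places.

5.62

T̂ = ρX + (1 − ρ)μ
  = 0.839 × 4.9 + 0.161 × 9.4
  = 4.1111 + 1.5134
  = 5.625
  ≈ 5.62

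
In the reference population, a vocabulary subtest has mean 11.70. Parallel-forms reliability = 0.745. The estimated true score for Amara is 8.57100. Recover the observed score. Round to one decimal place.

T̂ = ρX + (1 − ρ)μ  ⇒  X = (T̂ − (1 − ρ)μ) / ρ
X = (8.57100 − 0.255 × 11.70) / 0.745 = (8.57100 − 2.98350) / 0.745 = 5.58750 / 0.745 = 7.500

7.5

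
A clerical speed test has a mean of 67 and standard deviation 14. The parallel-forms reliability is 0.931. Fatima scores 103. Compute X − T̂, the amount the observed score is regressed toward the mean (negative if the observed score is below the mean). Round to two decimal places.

T̂ = 0.931(103) + 0.069(67) = 95.893 + 4.623 = 100.5160 → 100.516
X − T̂ = 103 − 100.516 = 2.484 → 2.48

2.48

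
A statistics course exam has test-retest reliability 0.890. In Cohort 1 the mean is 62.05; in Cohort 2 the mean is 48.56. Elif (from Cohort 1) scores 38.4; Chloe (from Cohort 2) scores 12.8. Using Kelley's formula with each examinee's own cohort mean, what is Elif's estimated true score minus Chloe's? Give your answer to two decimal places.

T̂_Elif = 0.890(38.4) + 0.110(62.05) = 41.0015
T̂_Chloe = 0.890(12.8) + 0.110(48.56) = 16.7336
Difference = 41.0015 − 16.7336 = 24.2679

24.27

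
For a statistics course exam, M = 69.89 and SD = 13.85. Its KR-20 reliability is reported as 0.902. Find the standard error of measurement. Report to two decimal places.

SEM = SD · √(1 − ρ) = 13.85 × √0.098 = 13.85 × 0.3130 = 4.336

4.34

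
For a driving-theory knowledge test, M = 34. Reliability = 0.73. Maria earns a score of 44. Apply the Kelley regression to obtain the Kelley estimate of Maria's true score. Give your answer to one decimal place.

T̂ = 0.73(44) + 0.27(34) = 32.12 + 9.18 = 41.30 → 41.3

41.3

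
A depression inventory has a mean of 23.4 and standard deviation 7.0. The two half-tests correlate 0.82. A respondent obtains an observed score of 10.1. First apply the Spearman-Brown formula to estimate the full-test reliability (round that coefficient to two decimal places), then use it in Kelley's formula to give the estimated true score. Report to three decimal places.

11.430

Spearman-Brown: ρ = 2r/(1 + r) = 2(0.82)/(1 + 0.82) = 1.640/1.82 = 0.9011 → 0.90
T̂ = 0.90(10.1) + 0.10(23.4) = 9.090 + 2.340 = 11.4300 → 11.430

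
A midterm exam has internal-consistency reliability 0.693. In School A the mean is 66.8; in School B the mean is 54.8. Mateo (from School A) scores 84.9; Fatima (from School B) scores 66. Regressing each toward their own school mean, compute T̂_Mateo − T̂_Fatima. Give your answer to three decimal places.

16.782

T̂_Mateo = 0.693(84.9) + 0.307(66.8) = 79.34330
T̂_Fatima = 0.693(66) + 0.307(54.8) = 62.56160
Difference = 79.34330 − 62.56160 = 16.78170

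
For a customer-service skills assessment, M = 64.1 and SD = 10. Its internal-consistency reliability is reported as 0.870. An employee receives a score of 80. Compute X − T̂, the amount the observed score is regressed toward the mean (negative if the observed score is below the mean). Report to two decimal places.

2.07

T̂ = ρX + (1 − ρ)μ
  = 0.870 × 80 + 0.130 × 64.1
  = 69.600 + 8.3330
  = 77.9330
  ≈ 77.933
X − T̂ = 80 − 77.933 = 2.067 → 2.07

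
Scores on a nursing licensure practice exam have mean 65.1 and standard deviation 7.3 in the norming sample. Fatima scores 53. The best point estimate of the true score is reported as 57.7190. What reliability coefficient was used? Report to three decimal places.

T̂ = ρX + (1 − ρ)μ  ⇒  T̂ − μ = ρ(X − μ)
ρ = (T̂ − μ)/(X − μ) = (57.7190 − 65.1) / (53 − 65.1) = -7.3810 / -12.1 = 0.61000

0.610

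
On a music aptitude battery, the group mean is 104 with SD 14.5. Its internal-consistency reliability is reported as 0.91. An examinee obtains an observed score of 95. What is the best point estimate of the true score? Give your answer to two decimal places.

95.81

T̂ = ρX + (1 − ρ)μ
  = 0.91 × 95 + 0.09 × 104
  = 86.45 + 9.36
  = 95.810
  ≈ 95.81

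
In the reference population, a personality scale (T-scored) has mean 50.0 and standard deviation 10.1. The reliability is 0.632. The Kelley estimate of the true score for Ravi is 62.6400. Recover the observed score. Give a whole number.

70

T̂ = ρX + (1 − ρ)μ  ⇒  X = (T̂ − (1 − ρ)μ) / ρ
X = (62.6400 − 0.368 × 50.0) / 0.632 = (62.6400 − 18.4000) / 0.632 = 44.2400 / 0.632 = 70.00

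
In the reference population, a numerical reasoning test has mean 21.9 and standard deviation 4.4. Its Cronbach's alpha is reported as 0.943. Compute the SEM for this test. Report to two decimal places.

1.05

SEM = SD · √(1 − ρ) = 4.4 × √0.057 = 4.4 × 0.2387 = 1.050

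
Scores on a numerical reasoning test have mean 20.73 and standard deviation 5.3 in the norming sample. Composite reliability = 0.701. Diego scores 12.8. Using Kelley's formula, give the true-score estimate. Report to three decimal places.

Regress the observed score toward the mean by the unreliability: T̂ = 0.701·12.8 + 0.299·20.73 = 8.9728 + 6.19827 = 15.1711.

15.171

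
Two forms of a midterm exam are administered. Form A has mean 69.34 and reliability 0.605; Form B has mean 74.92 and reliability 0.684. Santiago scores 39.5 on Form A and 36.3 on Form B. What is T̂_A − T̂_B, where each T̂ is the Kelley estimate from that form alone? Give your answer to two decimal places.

2.78

T̂_A = 0.605(39.5) + 0.395(69.34) = 51.2868
T̂_B = 0.684(36.3) + 0.316(74.92) = 48.5039
T̂_A − T̂_B = 2.7829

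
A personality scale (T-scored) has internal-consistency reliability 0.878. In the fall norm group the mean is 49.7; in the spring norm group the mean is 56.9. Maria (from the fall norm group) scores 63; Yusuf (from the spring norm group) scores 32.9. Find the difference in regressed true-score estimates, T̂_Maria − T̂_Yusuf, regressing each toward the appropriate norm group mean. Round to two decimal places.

25.55

T̂_Maria = 0.878(63) + 0.122(49.7) = 61.3774
T̂_Yusuf = 0.878(32.9) + 0.122(56.9) = 35.8280
Difference = 61.3774 − 35.8280 = 25.5494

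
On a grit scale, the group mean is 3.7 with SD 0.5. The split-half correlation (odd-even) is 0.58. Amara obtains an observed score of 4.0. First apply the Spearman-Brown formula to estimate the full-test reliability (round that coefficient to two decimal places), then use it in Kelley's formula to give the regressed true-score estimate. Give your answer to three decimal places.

Spearman-Brown: ρ = 2r/(1 + r) = 2(0.58)/(1 + 0.58) = 1.160/1.58 = 0.7342 → 0.73
T̂ = 0.73(4.0) + 0.27(3.7) = 2.920 + 0.999 = 3.9190 → 3.919

3.919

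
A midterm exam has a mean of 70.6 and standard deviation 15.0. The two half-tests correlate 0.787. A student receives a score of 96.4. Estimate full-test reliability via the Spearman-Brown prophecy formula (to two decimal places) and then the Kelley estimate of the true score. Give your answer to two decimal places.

93.30

Spearman-Brown: ρ = 2r/(1 + r) = 2(0.787)/(1 + 0.787) = 1.5740/1.787 = 0.8808 → 0.88
T̂ = 0.88(96.4) + 0.12(70.6) = 84.832 + 8.472 = 93.304 → 93.30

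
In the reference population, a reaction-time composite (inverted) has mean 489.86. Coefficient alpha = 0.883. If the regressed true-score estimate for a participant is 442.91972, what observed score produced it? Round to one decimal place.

436.7

T̂ = ρX + (1 − ρ)μ  ⇒  X = (T̂ − (1 − ρ)μ) / ρ
X = (442.91972 − 0.117 × 489.86) / 0.883 = (442.91972 − 57.31362) / 0.883 = 385.60610 / 0.883 = 436.700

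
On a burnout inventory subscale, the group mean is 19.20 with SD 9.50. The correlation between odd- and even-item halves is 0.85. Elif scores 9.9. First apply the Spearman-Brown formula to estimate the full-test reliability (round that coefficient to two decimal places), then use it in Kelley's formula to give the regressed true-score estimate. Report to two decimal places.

10.64

Spearman-Brown: ρ = 2r/(1 + r) = 2(0.85)/(1 + 0.85) = 1.700/1.85 = 0.9189 → 0.92
T̂ = 0.92(9.9) + 0.08(19.20) = 9.108 + 1.5360 = 10.644 → 10.64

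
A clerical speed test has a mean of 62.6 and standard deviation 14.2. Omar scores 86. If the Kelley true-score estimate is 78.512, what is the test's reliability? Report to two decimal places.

T̂ = ρX + (1 − ρ)μ  ⇒  T̂ − μ = ρ(X − μ)
ρ = (T̂ − μ)/(X − μ) = (78.512 − 62.6) / (86 − 62.6) = 15.912 / 23.4 = 0.6800

0.68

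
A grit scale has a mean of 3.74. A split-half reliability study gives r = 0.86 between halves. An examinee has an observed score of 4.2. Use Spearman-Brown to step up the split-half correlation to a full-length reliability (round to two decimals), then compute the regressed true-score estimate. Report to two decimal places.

4.16

Spearman-Brown: ρ = 2r/(1 + r) = 2(0.86)/(1 + 0.86) = 1.720/1.86 = 0.9247 → 0.92
Regress the observed score toward the mean by the unreliability: T̂ = 0.92·4.2 + 0.08·3.74 = 3.864 + 0.2992 = 4.163.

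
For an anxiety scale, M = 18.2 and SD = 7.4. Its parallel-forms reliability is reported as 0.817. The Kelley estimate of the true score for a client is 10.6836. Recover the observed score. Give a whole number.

9

T̂ = ρX + (1 − ρ)μ  ⇒  X = (T̂ − (1 − ρ)μ) / ρ
X = (10.6836 − 0.183 × 18.2) / 0.817 = (10.6836 − 3.3306) / 0.817 = 7.3530 / 0.817 = 9.00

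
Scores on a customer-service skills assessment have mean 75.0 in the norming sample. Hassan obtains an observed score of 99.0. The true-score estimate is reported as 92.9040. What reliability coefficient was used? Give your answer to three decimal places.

T̂ = ρX + (1 − ρ)μ  ⇒  T̂ − μ = ρ(X − μ)
ρ = (T̂ − μ)/(X − μ) = (92.9040 − 75.0) / (99.0 − 75.0) = 17.9040 / 24.0 = 0.74600

0.746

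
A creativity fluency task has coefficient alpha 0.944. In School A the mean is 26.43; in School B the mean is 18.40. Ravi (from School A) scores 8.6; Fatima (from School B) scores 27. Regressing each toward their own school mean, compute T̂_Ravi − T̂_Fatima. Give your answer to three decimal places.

T̂_Ravi = 0.944(8.6) + 0.056(26.43) = 9.59848
T̂_Fatima = 0.944(27) + 0.056(18.40) = 26.51840
Difference = 9.59848 − 26.51840 = -16.91992

-16.920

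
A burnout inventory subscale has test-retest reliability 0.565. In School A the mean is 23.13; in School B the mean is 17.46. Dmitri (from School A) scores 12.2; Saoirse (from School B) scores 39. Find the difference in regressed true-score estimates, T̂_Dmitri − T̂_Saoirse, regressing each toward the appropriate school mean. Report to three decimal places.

T̂_Dmitri = 0.565(12.2) + 0.435(23.13) = 16.95455
T̂_Saoirse = 0.565(39) + 0.435(17.46) = 29.63010
Difference = 16.95455 − 29.63010 = -12.67555

-12.676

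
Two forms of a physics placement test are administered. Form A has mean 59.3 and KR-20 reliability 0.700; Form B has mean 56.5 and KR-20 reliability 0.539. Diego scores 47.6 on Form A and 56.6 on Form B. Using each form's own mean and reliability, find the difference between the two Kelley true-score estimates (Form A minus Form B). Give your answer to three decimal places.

-5.444

T̂_A = 0.700(47.6) + 0.300(59.3) = 51.11000
T̂_B = 0.539(56.6) + 0.461(56.5) = 56.55390
T̂_A − T̂_B = -5.44390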